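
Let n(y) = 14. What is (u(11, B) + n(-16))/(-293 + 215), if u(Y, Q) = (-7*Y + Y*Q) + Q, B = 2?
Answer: 1/2 ≈ 0.50000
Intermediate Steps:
u(Y, Q) = Q - 7*Y + Q*Y (u(Y, Q) = (-7*Y + Q*Y) + Q = Q - 7*Y + Q*Y)
(u(11, B) + n(-16))/(-293 + 215) = ((2 - 7*11 + 2*11) + 14)/(-293 + 215) = ((2 - 77 + 22) + 14)/(-78) = (-53 + 14)*(-1/78) = -39*(-1/78) = 1/2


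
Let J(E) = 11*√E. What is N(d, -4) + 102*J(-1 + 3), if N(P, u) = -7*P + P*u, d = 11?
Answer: -121 + 1122*√2 ≈ 1465.7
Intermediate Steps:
N(d, -4) + 102*J(-1 + 3) = 11*(-7 - 4) + 102*(11*√(-1 + 3)) = 11*(-11) + 102*(11*√2) = -121 + 1122*√2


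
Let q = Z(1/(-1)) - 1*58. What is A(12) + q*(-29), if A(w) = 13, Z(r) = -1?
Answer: 1724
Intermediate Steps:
q = -59 (q = -1 - 1*58 = -1 - 58 = -59)
A(12) + q*(-29) = 13 - 59*(-29) = 13 + 1711 = 1724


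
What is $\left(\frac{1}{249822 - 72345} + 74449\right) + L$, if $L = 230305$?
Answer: $\frac{54086825659}{177477} \approx 3.0475 \cdot 10^{5}$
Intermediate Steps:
$\left(\frac{1}{249822 - 72345} + 74449\right) + L = \left(\frac{1}{249822 - 72345} + 74449\right) + 230305 = \left(\frac{1}{177477} + 74449\right) + 230305 = \frac{13212985174}{177477} + 230305 = \frac{54086825659}{177477}$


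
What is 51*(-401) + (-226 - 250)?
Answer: -20927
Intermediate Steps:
51*(-401) + (-226 - 250) = -20451 - 476 = -20927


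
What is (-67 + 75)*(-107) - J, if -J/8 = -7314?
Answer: -59368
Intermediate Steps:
J = 58512 (J = -8*(-7314) = 58512)
(-67 + 75)*(-107) - J = (-67 + 75)*(-107) - 1*58512 = 8*(-107) - 58512 = -856 - 58512 = -59368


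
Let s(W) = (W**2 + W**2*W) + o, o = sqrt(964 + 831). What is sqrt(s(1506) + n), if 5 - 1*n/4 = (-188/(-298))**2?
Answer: sqrt(75881469933328 + 22201*sqrt(1795))/149 ≈ 58463.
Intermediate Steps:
n = 408676/22201 (n = 20 - 4*(-188/(-298))**2 = 20 - 4*(-188*(-1/298))**2 = 20 - 4*(94/149)**2 = 20 - 4*8836/22201 = 20 - 35344/22201 = 408676/22201 ≈ 18.408)
o = sqrt(1795) ≈ 42.367
s(W) = sqrt(1795) + W**2 + W**3 (s(W) = (W**2 + W**2*W) + sqrt(1795) = (W**2 + W**3) + sqrt(1795) = sqrt(1795) + W**2 + W**3)
sqrt(s(1506) + n) = sqrt((sqrt(1795) + 1506**2 + 1506**3) + 408676/22201) = sqrt((sqrt(1795) + 2268036 + 3415662216) + 408676/22201) = sqrt((3417930252 + sqrt(1795)) + 408676/22201) = sqrt(75881469933328/22201 + sqrt(1795))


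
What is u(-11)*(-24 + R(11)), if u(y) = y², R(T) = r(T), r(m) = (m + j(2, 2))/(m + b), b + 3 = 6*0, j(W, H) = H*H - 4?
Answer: -21901/8 ≈ -2737.6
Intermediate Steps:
j(W, H) = -4 + H² (j(W, H) = H² - 4 = -4 + H²)
b = -3 (b = -3 + 6*0 = -3 + 0 = -3)
r(m) = m/(-3 + m) (r(m) = (m + (-4 + 2²))/(m - 3) = (m + (-4 + 4))/(-3 + m) = (m + 0)/(-3 + m) = m/(-3 + m))
R(T) = T/(-3 + T)
u(-11)*(-24 + R(11)) = (-11)²*(-24 + 11/(-3 + 11)) = 121*(-24 + 11/8) = 121*(-181/8) = -21901/8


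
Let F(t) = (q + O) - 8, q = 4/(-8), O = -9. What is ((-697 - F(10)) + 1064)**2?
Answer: 591361/4 ≈ 1.4784e+5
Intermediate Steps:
q = -1/2 (q = 4*(-1/8) = -1/2 ≈ -0.50000)
F(t) = -35/2 (F(t) = (-1/2 - 9) - 8 = -19/2 - 8 = -35/2)
((-697 - F(10)) + 1064)**2 = ((-697 - 1*(-35/2)) + 1064)**2 = ((-697 + 35/2) + 1064)**2 = (-1359/2 + 1064)**2 = (769/2)**2 = 591361/4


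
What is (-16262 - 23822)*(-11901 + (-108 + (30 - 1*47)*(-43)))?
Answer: 452067352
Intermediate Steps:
(-16262 - 23822)*(-11901 + (-108 + (30 - 1*47)*(-43))) = -40084*(-11901 + (-108 + (30 - 47)*(-43))) = -40084*(-11901 + (-108 - 17*(-43))) = -40084*(-11901 + (-108 + 731)) = -40084*(-11901 + 623) = -40084*(-11278) = 452067352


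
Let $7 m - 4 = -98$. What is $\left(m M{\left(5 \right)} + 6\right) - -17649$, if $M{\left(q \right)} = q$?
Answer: $\frac{123115}{7} \approx 17588.0$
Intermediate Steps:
$m = - \frac{94}{7}$ ($m = \frac{4}{7} + \frac{1}{7} \left(-98\right) = \frac{4}{7} - 14 = - \frac{94}{7} \approx -13.429$)
$\left(m M{\left(5 \right)} + 6\right) - -17649 = \left(\left(- \frac{94}{7}\right) 5 + 6\right) - -17649 = \left(- \frac{470}{7} + 6\right) + 17649 = - \frac{428}{7} + 17649 = \frac{123115}{7}$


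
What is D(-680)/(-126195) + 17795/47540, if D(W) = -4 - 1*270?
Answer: 451733197/1199862060 ≈ 0.37649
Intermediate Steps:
D(W) = -274 (D(W) = -4 - 270 = -274)
D(-680)/(-126195) + 17795/47540 = -274/(-126195) + 17795/47540 = -274*(-1/126195) + 17795*(1/47540) = 274/126195 + 3559/9508 = 451733197/1199862060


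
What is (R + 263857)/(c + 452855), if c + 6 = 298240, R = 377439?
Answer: 641296/751089 ≈ 0.85382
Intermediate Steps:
c = 298234 (c = -6 + 298240 = 298234)
(R + 263857)/(c + 452855) = (377439 + 263857)/(298234 + 452855) = 641296/751089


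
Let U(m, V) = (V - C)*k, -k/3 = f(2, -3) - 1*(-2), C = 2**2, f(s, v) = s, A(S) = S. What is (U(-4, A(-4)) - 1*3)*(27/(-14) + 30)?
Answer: 36549/14 ≈ 2610.6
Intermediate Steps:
C = 4
k = -12 (k = -3*(2 - 1*(-2)) = -3*(2 + 2) = -3*4 = -12)
U(m, V) = 48 - 12*V (U(m, V) = (V - 1*4)*(-12) = (V - 4)*(-12) = (-4 + V)*(-12) = 48 - 12*V)
(U(-4, A(-4)) - 1*3)*(27/(-14) + 30) = ((48 - 12*(-4)) - 1*3)*(27/(-14) + 30) = ((48 + 48) - 3)*(27*(-1/14) + 30) = (96 - 3)*(-27/14 + 30) = 93*(393/14) = 36549/14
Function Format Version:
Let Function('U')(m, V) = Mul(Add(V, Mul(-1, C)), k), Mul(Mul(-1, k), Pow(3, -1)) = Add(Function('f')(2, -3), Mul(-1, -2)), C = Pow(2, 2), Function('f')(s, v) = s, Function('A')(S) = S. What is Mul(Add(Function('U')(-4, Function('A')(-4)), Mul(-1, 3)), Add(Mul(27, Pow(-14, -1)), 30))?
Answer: Rational(36549, 14) ≈ 2610.6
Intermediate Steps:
C = 4
k = -12 (k = Mul(-3, Add(2, Mul(-1, -2))) = Mul(-3, Add(2, 2)) = Mul(-3, 4) = -12)
Function('U')(m, V) = Add(48, Mul(-12, V)) (Function('U')(m, V) = Mul(Add(V, Mul(-1, 4)), -12) = Mul(Add(V, -4), -12) = Mul(Add(-4, V), -12) = Add(48, Mul(-12, V)))
Mul(Add(Function('U')(-4, Function('A')(-4)), Mul(-1, 3)), Add(Mul(27, Pow(-14, -1)), 30)) = Mul(Add(Add(48, Mul(-12, -4)), Mul(-1, 3)), Add(Mul(27, Pow(-14, -1)), 30)) = Mul(Add(Add(48, 48), -3), Add(Mul(27, Rational(-1, 14)), 30)) = Mul(Add(96, -3), Add(Rational(-27, 14), 30)) = Mul(93, Rational(393, 14)) = Rational(36549, 14)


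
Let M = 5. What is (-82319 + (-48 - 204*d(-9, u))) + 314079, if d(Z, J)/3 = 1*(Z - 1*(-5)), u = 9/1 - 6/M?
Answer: 234160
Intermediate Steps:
u = 39/5 (u = 9/1 - 6/5 = 9*1 - 6*⅕ = 9 - 6/5 = 39/5 ≈ 7.8000)
d(Z, J) = 15 + 3*Z (d(Z, J) = 3*(1*(Z - 1*(-5))) = 3*(1*(Z + 5)) = 3*(1*(5 + Z)) = 3*(5 + Z) = 15 + 3*Z)
(-82319 + (-48 - 204*d(-9, u))) + 314079 = (-82319 + (-48 - 204*(15 + 3*(-9)))) + 314079 = (-82319 + (-48 - 204*(15 - 27))) + 314079 = (-82319 + (-48 - 204*(-12))) + 314079 = (-82319 + (-48 + 2448)) + 314079 = (-82319 + 2400) + 314079 = -79919 + 314079 = 234160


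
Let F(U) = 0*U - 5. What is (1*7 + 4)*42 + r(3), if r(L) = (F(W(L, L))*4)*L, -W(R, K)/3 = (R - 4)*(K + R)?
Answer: 402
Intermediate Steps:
W(R, K) = -3*(-4 + R)*(K + R) (W(R, K) = -3*(R - 4)*(K + R) = -3*(-4 + R)*(K + R))
F(U) = -5 (F(U) = 0 - 5 = -5)
r(L) = -20*L (r(L) = (-5*4)*L = -20*L)
(1*7 + 4)*42 + r(3) = (1*7 + 4)*42 - 20*3 = (7 + 4)*42 - 60 = 11*42 - 60 = 462 - 60 = 402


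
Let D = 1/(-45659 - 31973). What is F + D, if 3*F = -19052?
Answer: -1479044867/232896 ≈ -6350.7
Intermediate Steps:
F = -19052/3 (F = (1/3)*(-19052) = -19052/3 ≈ -6350.7)
D = -1/77632 (D = 1/(-77632) = -1/77632 ≈ -1.2881e-5)
F + D = -19052/3 - 1/77632 = -1479044867/232896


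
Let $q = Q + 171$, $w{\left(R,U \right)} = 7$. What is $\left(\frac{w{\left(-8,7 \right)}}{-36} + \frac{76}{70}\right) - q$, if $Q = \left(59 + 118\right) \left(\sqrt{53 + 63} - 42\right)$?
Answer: $\frac{9152503}{1260} - 354 \sqrt{29} \approx 5357.5$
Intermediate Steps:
$Q = -7434 + 354 \sqrt{29}$ ($Q = 177 \left(\sqrt{116} - 42\right) = 177 \left(2 \sqrt{29} - 42\right) = 177 \left(-42 + 2 \sqrt{29}\right) = -7434 + 354 \sqrt{29} \approx -5527.6$)
$q = -7263 + 354 \sqrt{29}$ ($q = \left(-7434 + 354 \sqrt{29}\right) + 171 = -7263 + 354 \sqrt{29} \approx -5356.6$)
$\left(\frac{w{\left(-8,7 \right)}}{-36} + \frac{76}{70}\right) - q = \left(\frac{7}{-36} + \frac{76}{70}\right) - \left(-7263 + 354 \sqrt{29}\right) = \left(7 \left(- \frac{1}{36}\right) + 76 \cdot \frac{1}{70}\right) + \left(7263 - 354 \sqrt{29}\right) = \left(- \frac{7}{36} + \frac{38}{35}\right) + \left(7263 - 354 \sqrt{29}\right) = \frac{1123}{1260} + \left(7263 - 354 \sqrt{29}\right) = \frac{9152503}{1260} - 354 \sqrt{29}$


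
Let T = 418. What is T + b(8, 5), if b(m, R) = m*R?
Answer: 458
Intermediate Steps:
b(m, R) = R*m
T + b(8, 5) = 418 + 5*8 = 418 + 40 = 458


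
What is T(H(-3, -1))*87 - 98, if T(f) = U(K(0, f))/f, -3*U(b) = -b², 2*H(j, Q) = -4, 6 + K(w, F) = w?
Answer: -620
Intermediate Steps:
K(w, F) = -6 + w
H(j, Q) = -2 (H(j, Q) = (½)*(-4) = -2)
U(b) = b²/3 (U(b) = -(-1)*b²/3 = b²/3)
T(f) = 12/f (T(f) = ((-6 + 0)²/3)/f = ((⅓)*(-6)²)/f = ((⅓)*36)/f = 12/f)
T(H(-3, -1))*87 - 98 = (12/(-2))*87 - 98 = (12*(-½))*87 - 98 = -6*87 - 98 = -522 - 98 = -620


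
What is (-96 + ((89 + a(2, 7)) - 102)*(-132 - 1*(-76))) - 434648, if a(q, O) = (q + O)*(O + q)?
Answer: -438552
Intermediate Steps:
a(q, O) = (O + q)² (a(q, O) = (O + q)*(O + q) = (O + q)²)
(-96 + ((89 + a(2, 7)) - 102)*(-132 - 1*(-76))) - 434648 = (-96 + ((89 + (7 + 2)²) - 102)*(-132 - 1*(-76))) - 434648 = (-96 + ((89 + 9²) - 102)*(-132 + 76)) - 434648 = (-96 + ((89 + 81) - 102)*(-56)) - 434648 = (-96 + (170 - 102)*(-56)) - 434648 = (-96 + 68*(-56)) - 434648 = (-96 - 3808) - 434648 = -3904 - 434648 = -438552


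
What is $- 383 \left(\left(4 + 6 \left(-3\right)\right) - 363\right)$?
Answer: $144391$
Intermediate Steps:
$- 383 \left(\left(4 + 6 \left(-3\right)\right) - 363\right) = - 383 \left(\left(4 - 18\right) - 363\right) = - 383 \left(-14 - 363\right) = \left(-383\right) \left(-377\right) = 144391$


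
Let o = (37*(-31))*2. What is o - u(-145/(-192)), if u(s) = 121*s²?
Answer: -87110041/36864 ≈ -2363.0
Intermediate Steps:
o = -2294 (o = -1147*2 = -2294)
o - u(-145/(-192)) = -2294 - 121*(-145/(-192))² = -2294 - 121*(-145*(-1/192))² = -2294 - 121*(145/192)² = -2294 - 121*21025/36864 = -2294 - 1*2544025/36864 = -2294 - 2544025/36864 = -87110041/36864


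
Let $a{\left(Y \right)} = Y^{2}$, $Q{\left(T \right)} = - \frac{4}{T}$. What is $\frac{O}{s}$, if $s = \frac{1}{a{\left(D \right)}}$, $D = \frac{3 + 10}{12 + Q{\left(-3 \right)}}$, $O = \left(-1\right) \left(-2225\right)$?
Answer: $\frac{135369}{64} \approx 2115.1$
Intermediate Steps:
$O = 2225$
$D = \frac{39}{40}$ ($D = \frac{3 + 10}{12 - \frac{4}{-3}} = \frac{13}{12 - - \frac{4}{3}} = \frac{13}{12 + \frac{4}{3}} = \frac{13}{\frac{40}{3}} = 13 \cdot \frac{3}{40} = \frac{39}{40} \approx 0.975$)
$s = \frac{1600}{1521}$ ($s = \frac{1}{\left(\frac{39}{40}\right)^{2}} = \frac{1}{\frac{1521}{1600}} = \frac{1600}{1521} \approx 1.0519$)
$\frac{O}{s} = \frac{2225}{\frac{1600}{1521}} = 2225 \cdot \frac{1521}{1600} = \frac{135369}{64}$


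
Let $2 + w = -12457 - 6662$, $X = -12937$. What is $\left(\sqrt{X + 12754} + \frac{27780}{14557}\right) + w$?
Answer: $- \frac{278316617}{14557} + i \sqrt{183} \approx -19119.0 + 13.528 i$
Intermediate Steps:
$w = -19121$ ($w = -2 - 19119 = -19121$)
$\left(\sqrt{X + 12754} + \frac{27780}{14557}\right) + w = \left(\sqrt{-12937 + 12754} + \frac{27780}{14557}\right) - 19121 = \left(\sqrt{-183} + 27780 \cdot \frac{1}{14557}\right) - 19121 = \left(i \sqrt{183} + \frac{27780}{14557}\right) - 19121 = \left(\frac{27780}{14557} + i \sqrt{183}\right) - 19121 = - \frac{278316617}{14557} + i \sqrt{183}$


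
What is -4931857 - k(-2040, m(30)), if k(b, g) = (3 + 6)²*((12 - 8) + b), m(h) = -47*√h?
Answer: -4766941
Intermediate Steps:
k(b, g) = 324 + 81*b (k(b, g) = 9²*(4 + b) = 81*(4 + b) = 324 + 81*b)
-4931857 - k(-2040, m(30)) = -4931857 - (324 + 81*(-2040)) = -4931857 - (324 - 165240) = -4931857 - 1*(-164916) = -4931857 + 164916 = -4766941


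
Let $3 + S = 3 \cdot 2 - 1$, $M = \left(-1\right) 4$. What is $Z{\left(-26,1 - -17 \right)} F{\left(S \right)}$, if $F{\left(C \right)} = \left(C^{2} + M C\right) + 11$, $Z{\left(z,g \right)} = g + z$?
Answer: $-56$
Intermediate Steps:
$M = -4$
$S = 2$ ($S = -3 + \left(3 \cdot 2 - 1\right) = -3 + \left(6 - 1\right) = -3 + 5 = 2$)
$F{\left(C \right)} = 11 + C^{2} - 4 C$ ($F{\left(C \right)} = \left(C^{2} - 4 C\right) + 11 = 11 + C^{2} - 4 C$)
$Z{\left(-26,1 - -17 \right)} F{\left(S \right)} = \left(\left(1 - -17\right) - 26\right) \left(11 + 2^{2} - 8\right) = \left(\left(1 + 17\right) - 26\right) \left(11 + 4 - 8\right) = \left(18 - 26\right) 7 = \left(-8\right) 7 = -56$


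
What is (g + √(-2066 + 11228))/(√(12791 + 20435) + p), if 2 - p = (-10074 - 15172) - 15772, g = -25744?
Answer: -528009440/841303587 - √8456017/280434529 + 12872*√33226/841303587 + 20510*√1018/280434529 ≈ -0.62250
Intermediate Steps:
p = 41020 (p = 2 - ((-10074 - 15172) - 15772) = 2 - (-25246 - 15772) = 2 - 1*(-41018) = 2 + 41018 = 41020)
(g + √(-2066 + 11228))/(√(12791 + 20435) + p) = (-25744 + √(-2066 + 11228))/(√(12791 + 20435) + 41020) = (-25744 + √9162)/(√33226 + 41020) = (-25744 + 3*√1018)/(41020 + √33226)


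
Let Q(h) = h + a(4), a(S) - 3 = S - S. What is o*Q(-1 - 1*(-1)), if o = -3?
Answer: -9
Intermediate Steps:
a(S) = 3 (a(S) = 3 + (S - S) = 3 + 0 = 3)
Q(h) = 3 + h (Q(h) = h + 3 = 3 + h)
o*Q(-1 - 1*(-1)) = -3*(3 + (-1 - 1*(-1))) = -3*(3 + (-1 + 1)) = -3*(3 + 0) = -3*3 = -9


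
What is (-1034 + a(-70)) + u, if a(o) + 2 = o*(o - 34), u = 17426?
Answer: 23670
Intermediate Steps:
a(o) = -2 + o*(-34 + o) (a(o) = -2 + o*(o - 34) = -2 + o*(-34 + o))
(-1034 + a(-70)) + u = (-1034 + (-2 + (-70)**2 - 34*(-70))) + 17426 = (-1034 + (-2 + 4900 + 2380)) + 17426 = (-1034 + 7278) + 17426 = 6244 + 17426 = 23670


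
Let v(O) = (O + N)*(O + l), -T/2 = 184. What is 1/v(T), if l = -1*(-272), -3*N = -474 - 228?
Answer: 1/12864 ≈ 7.7736e-5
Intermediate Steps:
T = -368 (T = -2*184 = -368)
N = 234 (N = -(-474 - 228)/3 = -⅓*(-702) = 234)
l = 272
v(O) = (234 + O)*(272 + O) (v(O) = (O + 234)*(O + 272) = (234 + O)*(272 + O))
1/v(T) = 1/(63648 + (-368)² + 506*(-368)) = 1/(63648 + 135424 - 186208) = 1/12864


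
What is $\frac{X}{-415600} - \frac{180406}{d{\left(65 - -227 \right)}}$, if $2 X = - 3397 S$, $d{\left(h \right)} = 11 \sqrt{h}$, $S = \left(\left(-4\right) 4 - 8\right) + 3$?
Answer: $- \frac{71337}{831200} - \frac{90203 \sqrt{73}}{803} \approx -959.86$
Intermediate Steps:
$S = -21$ ($S = \left(-16 - 8\right) + 3 = -24 + 3 = -21$)
$X = \frac{71337}{2}$ ($X = \frac{\left(-3397\right) \left(-21\right)}{2} = \frac{1}{2} \cdot 71337 = \frac{71337}{2} \approx 35669.0$)
$\frac{X}{-415600} - \frac{180406}{d{\left(65 - -227 \right)}} = \frac{71337}{2 \left(-415600\right)} - \frac{180406}{11 \sqrt{65 - -227}} = \frac{71337}{2} \left(- \frac{1}{415600}\right) - \frac{180406}{11 \sqrt{65 + 227}} = - \frac{71337}{831200} - \frac{180406}{11 \sqrt{292}} = - \frac{71337}{831200} - \frac{180406}{11 \cdot 2 \sqrt{73}} = - \frac{71337}{831200} - \frac{180406}{22 \sqrt{73}} = - \frac{71337}{831200} - 180406 \frac{\sqrt{73}}{1606} = - \frac{71337}{831200} - \frac{90203 \sqrt{73}}{803}$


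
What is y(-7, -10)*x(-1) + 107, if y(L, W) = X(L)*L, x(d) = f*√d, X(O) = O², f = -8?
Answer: 107 + 2744*I ≈ 107.0 + 2744.0*I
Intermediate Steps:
x(d) = -8*√d
y(L, W) = L³ (y(L, W) = L²*L = L³)
y(-7, -10)*x(-1) + 107 = (-7)³*(-8*I) + 107 = -(-2744)*I + 107 = 2744*I + 107 = 107 + 2744*I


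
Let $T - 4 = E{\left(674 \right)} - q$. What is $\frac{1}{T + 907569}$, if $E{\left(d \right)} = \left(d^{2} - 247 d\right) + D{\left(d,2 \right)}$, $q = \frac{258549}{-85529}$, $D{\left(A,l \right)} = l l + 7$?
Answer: $\frac{85529}{102240085627} \approx 8.3655 \cdot 10^{-7}$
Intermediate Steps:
$D{\left(A,l \right)} = 7 + l^{2}$ ($D{\left(A,l \right)} = l^{2} + 7 = 7 + l^{2}$)
$q = - \frac{258549}{85529}$ ($q = 258549 \left(- \frac{1}{85529}\right) = - \frac{258549}{85529} \approx -3.0229$)
$E{\left(d \right)} = 11 + d^{2} - 247 d$ ($E{\left(d \right)} = \left(d^{2} - 247 d\right) + \left(7 + 2^{2}\right) = \left(d^{2} - 247 d\right) + \left(7 + 4\right) = \left(d^{2} - 247 d\right) + 11 = 11 + d^{2} - 247 d$)
$T = \frac{24616616626}{85529}$ ($T = 4 + \left(\left(11 + 674^{2} - 166478\right) - - \frac{258549}{85529}\right) = 4 + \left(\left(11 + 454276 - 166478\right) + \frac{258549}{85529}\right) = 4 + \left(287809 + \frac{258549}{85529}\right) = 4 + \frac{24616274510}{85529} = \frac{24616616626}{85529} \approx 2.8782 \cdot 10^{5}$)
$\frac{1}{T + 907569} = \frac{1}{\frac{24616616626}{85529} + 907569} = \frac{1}{\frac{102240085627}{85529}} = \frac{85529}{102240085627}$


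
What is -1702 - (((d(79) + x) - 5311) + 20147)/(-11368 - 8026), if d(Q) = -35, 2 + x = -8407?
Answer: -16501098/9697 ≈ -1701.7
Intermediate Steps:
x = -8409 (x = -2 - 8407 = -8409)
-1702 - (((d(79) + x) - 5311) + 20147)/(-11368 - 8026) = -1702 - (((-35 - 8409) - 5311) + 20147)/(-11368 - 8026) = -1702 - ((-8444 - 5311) + 20147)/(-19394) = -1702 - (-13755 + 20147)*(-1)/19394 = -1702 - 6392*(-1)/19394 = -1702 - 1*(-3196/9697) = -1702 + 3196/9697 = -16501098/9697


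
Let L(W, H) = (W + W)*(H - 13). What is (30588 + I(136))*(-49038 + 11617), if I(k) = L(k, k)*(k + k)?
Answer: -341676931020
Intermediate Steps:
L(W, H) = 2*W*(-13 + H) (L(W, H) = (2*W)*(-13 + H) = 2*W*(-13 + H))
I(k) = 4*k²*(-13 + k) (I(k) = (2*k*(-13 + k))*(k + k) = (2*k*(-13 + k))*(2*k) = 4*k²*(-13 + k))
(30588 + I(136))*(-49038 + 11617) = (30588 + 4*136²*(-13 + 136))*(-49038 + 11617) = (30588 + 4*18496*123)*(-37421) = (30588 + 9100032)*(-37421) = 9130620*(-37421) = -341676931020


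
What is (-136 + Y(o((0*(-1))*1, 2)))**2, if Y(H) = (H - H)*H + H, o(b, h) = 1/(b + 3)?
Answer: 165649/9 ≈ 18405.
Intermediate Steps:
o(b, h) = 1/(3 + b)
Y(H) = H (Y(H) = 0*H + H = 0 + H = H)
(-136 + Y(o((0*(-1))*1, 2)))**2 = (-136 + 1/(3 + (0*(-1))*1))**2 = (-136 + 1/(3 + 0*1))**2 = (-136 + 1/(3 + 0))**2 = (-136 + 1/3)**2 = (-407/3)**2 = 165649/9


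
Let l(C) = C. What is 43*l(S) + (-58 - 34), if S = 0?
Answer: -92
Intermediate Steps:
43*l(S) + (-58 - 34) = 43*0 + (-58 - 34) = 0 - 92 = -92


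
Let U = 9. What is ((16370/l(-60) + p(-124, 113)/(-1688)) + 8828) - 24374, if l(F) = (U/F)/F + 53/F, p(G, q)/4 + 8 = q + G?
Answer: -15224103401/446054 ≈ -34131.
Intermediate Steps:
p(G, q) = -32 + 4*G + 4*q (p(G, q) = -32 + 4*(q + G) = -32 + 4*(G + q) = -32 + (4*G + 4*q) = -32 + 4*G + 4*q)
l(F) = 9/F² + 53/F (l(F) = (9/F)/F + 53/F = 9/F² + 53/F)
((16370/l(-60) + p(-124, 113)/(-1688)) + 8828) - 24374 = ((16370/(((9 + 53*(-60))/(-60)²)) + (-32 + 4*(-124) + 4*113)/(-1688)) + 8828) - 24374 = ((16370/(((9 - 3180)/3600)) + (-32 - 496 + 452)*(-1/1688)) + 8828) - 24374 = ((16370/(((1/3600)*(-3171))) - 76*(-1/1688)) + 8828) - 24374 = ((16370/(-1057/1200) + 19/422) + 8828) - 24374 = ((16370*(-1200/1057) + 19/422) + 8828) - 24374 = ((-19644000/1057 + 19/422) + 8828) - 24374 = (-8289747917/446054 + 8828) - 24374 = -4351983205/446054 - 24374 = -15224103401/446054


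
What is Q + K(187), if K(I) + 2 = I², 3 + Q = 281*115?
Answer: 67279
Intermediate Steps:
Q = 32312 (Q = -3 + 281*115 = -3 + 32315 = 32312)
K(I) = -2 + I²
Q + K(187) = 32312 + (-2 + 187²) = 32312 + (-2 + 34969) = 32312 + 34967 = 67279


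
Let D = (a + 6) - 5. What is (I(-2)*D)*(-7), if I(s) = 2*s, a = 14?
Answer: 420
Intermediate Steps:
D = 15 (D = (14 + 6) - 5 = 20 - 5 = 15)
(I(-2)*D)*(-7) = ((2*(-2))*15)*(-7) = -4*15*(-7) = -60*(-7) = 420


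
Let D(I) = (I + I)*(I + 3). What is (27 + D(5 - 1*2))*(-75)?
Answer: -4725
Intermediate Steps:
D(I) = 2*I*(3 + I) (D(I) = (2*I)*(3 + I) = 2*I*(3 + I))
(27 + D(5 - 1*2))*(-75) = (27 + 2*(5 - 1*2)*(3 + (5 - 1*2)))*(-75) = (27 + 2*(5 - 2)*(3 + (5 - 2)))*(-75) = (27 + 2*3*(3 + 3))*(-75) = (27 + 2*3*6)*(-75) = (27 + 36)*(-75) = 63*(-75) = -4725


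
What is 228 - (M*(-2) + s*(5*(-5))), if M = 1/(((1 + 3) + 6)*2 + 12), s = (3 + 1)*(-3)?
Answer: -1151/16 ≈ -71.938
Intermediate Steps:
s = -12 (s = 4*(-3) = -12)
M = 1/32 (M = 1/((4 + 6)*2 + 12) = 1/(10*2 + 12) = 1/(20 + 12) = 1/32 ≈ 0.031250)
228 - (M*(-2) + s*(5*(-5))) = 228 - ((1/32)*(-2) - 60*(-5)) = 228 - (-1/16 - 12*(-25)) = 228 - (-1/16 + 300) = 228 - 1*4799/16 = 228 - 4799/16 = -1151/16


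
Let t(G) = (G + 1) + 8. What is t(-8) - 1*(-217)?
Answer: 218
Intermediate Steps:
t(G) = 9 + G (t(G) = (1 + G) + 8 = 9 + G)
t(-8) - 1*(-217) = (9 - 8) - 1*(-217) = 1 + 217 = 218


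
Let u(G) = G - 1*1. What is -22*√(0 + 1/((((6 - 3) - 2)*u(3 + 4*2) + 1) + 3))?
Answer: -11*√14/7 ≈ -5.8797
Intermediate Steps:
u(G) = -1 + G (u(G) = G - 1 = -1 + G)
-22*√(0 + 1/((((6 - 3) - 2)*u(3 + 4*2) + 1) + 3)) = -22*√(0 + 1/((((6 - 3) - 2)*(-1 + (3 + 4*2)) + 1) + 3)) = -22*√(0 + 1/(((3 - 2)*(-1 + (3 + 8)) + 1) + 3)) = -22*√(0 + 1/((1*(-1 + 11) + 1) + 3)) = -22*√(0 + 1/((1*10 + 1) + 3)) = -22*√(0 + 1/((10 + 1) + 3)) = -22*√(0 + 1/(11 + 3)) = -22*√(0 + 1/14) = -11*√14/7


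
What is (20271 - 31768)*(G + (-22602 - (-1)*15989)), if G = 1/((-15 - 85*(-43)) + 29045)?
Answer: 2485029458288/32685 ≈ 7.6030e+7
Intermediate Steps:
G = 1/32685 (G = 1/((-15 + 3655) + 29045) = 1/(3640 + 29045) = 1/32685 ≈ 3.0595e-5)
(20271 - 31768)*(G + (-22602 - (-1)*15989)) = (20271 - 31768)*(1/32685 + (-22602 - (-1)*15989)) = -11497*(1/32685 + (-22602 - 1*(-15989))) = -11497*(1/32685 + (-22602 + 15989)) = -11497*(1/32685 - 6613) = -11497*(-216145904/32685) = 2485029458288/32685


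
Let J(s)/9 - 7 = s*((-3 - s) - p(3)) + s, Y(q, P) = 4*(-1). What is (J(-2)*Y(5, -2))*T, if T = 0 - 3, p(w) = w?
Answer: 1404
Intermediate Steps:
Y(q, P) = -4
J(s) = 63 + 9*s + 9*s*(-6 - s) (J(s) = 63 + 9*(s*((-3 - s) - 1*3) + s) = 63 + 9*(s*((-3 - s) - 3) + s) = 63 + 9*(s*(-6 - s) + s) = 63 + 9*(s + s*(-6 - s)) = 63 + (9*s + 9*s*(-6 - s)) = 63 + 9*s + 9*s*(-6 - s))
T = -3
(J(-2)*Y(5, -2))*T = ((63 - 45*(-2) - 9*(-2)²)*(-4))*(-3) = ((63 + 90 - 9*4)*(-4))*(-3) = ((63 + 90 - 36)*(-4))*(-3) = (117*(-4))*(-3) = -468*(-3) = 1404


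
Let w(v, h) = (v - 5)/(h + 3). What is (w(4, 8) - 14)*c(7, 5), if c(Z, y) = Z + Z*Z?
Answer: -8680/11 ≈ -789.09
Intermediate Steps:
c(Z, y) = Z + Z²
w(v, h) = (-5 + v)/(3 + h)
(w(4, 8) - 14)*c(7, 5) = ((-5 + 4)/(3 + 8) - 14)*(7*(1 + 7)) = (-1/11 - 14)*(7*8) = ((1/11)*(-1) - 14)*56 = (-1/11 - 14)*56 = -155/11*56 = -8680/11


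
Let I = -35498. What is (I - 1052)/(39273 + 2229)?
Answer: -18275/20751 ≈ -0.88068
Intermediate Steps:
(I - 1052)/(39273 + 2229) = (-35498 - 1052)/(39273 + 2229) = -36550/41502 = -36550*1/41502 = -18275/20751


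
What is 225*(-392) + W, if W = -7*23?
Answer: -88361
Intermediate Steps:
W = -161
225*(-392) + W = 225*(-392) - 161 = -88200 - 161 = -88361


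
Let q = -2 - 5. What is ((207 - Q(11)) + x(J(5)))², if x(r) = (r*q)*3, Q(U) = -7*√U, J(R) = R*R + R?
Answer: 179468 - 5922*√11 ≈ 1.5983e+5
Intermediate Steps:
q = -7
J(R) = R + R² (J(R) = R² + R = R + R²)
x(r) = -21*r (x(r) = (r*(-7))*3 = -7*r*3 = -21*r)
((207 - Q(11)) + x(J(5)))² = ((207 - (-7)*√11) - 105*(1 + 5))² = ((207 + 7*√11) - 105*6)² = ((207 + 7*√11) - 21*30)² = ((207 + 7*√11) - 630)² = (-423 + 7*√11)²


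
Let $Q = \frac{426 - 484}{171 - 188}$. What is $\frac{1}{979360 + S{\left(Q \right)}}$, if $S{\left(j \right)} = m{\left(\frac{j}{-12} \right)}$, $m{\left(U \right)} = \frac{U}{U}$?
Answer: $\frac{1}{979361} \approx 1.0211 \cdot 10^{-6}$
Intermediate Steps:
$m{\left(U \right)} = 1$
$Q = \frac{58}{17}$ ($Q = - \frac{58}{-17} = \left(-58\right) \left(- \frac{1}{17}\right) = \frac{58}{17} \approx 3.4118$)
$S{\left(j \right)} = 1$
$\frac{1}{979360 + S{\left(Q \right)}} = \frac{1}{979360 + 1} = \frac{1}{979361}$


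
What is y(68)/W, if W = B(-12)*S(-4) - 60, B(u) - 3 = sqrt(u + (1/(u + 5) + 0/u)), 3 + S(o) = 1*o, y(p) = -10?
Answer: 405/3578 - 5*I*sqrt(595)/3578 ≈ 0.11319 - 0.034087*I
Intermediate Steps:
S(o) = -3 + o (S(o) = -3 + 1*o = -3 + o)
B(u) = 3 + sqrt(u + 1/(5 + u)) (B(u) = 3 + sqrt(u + (1/(u + 5) + 0/u)) = 3 + sqrt(u + (1/(5 + u) + 0)) = 3 + sqrt(u + 1/(5 + u)))
W = -81 - I*sqrt(595) (W = (3 + sqrt((1 - 12*(5 - 12))/(5 - 12)))*(-3 - 4) - 60 = (3 + sqrt((1 - 12*(-7))/(-7)))*(-7) - 60 = (3 + sqrt(-(1 + 84)/7))*(-7) - 60 = (3 + sqrt(-1/7*85))*(-7) - 60 = (3 + sqrt(-85/7))*(-7) - 60 = (3 + I*sqrt(595)/7)*(-7) - 60 = (-21 - I*sqrt(595)) - 60 = -81 - I*sqrt(595) ≈ -81.0 - 24.393*I)
y(68)/W = -10/(-81 - I*sqrt(595))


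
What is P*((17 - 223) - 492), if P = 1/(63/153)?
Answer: -11866/7 ≈ -1695.1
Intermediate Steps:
P = 17/7 (P = 1/(63*(1/153)) = 1/(7/17) = 17/7 ≈ 2.4286)
P*((17 - 223) - 492) = 17*((17 - 223) - 492)/7 = 17*(-206 - 492)/7 = (17/7)*(-698) = -11866/7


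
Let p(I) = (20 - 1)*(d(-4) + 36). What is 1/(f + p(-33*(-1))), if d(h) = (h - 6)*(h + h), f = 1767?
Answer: 1/3971 ≈ 0.00025183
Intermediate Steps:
d(h) = 2*h*(-6 + h) (d(h) = (-6 + h)*(2*h) = 2*h*(-6 + h))
p(I) = 2204 (p(I) = (20 - 1)*(2*(-4)*(-6 - 4) + 36) = 19*(2*(-4)*(-10) + 36) = 19*(80 + 36) = 19*116 = 2204)
1/(f + p(-33*(-1))) = 1/(1767 + 2204) = 1/3971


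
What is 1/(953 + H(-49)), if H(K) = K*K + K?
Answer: 1/3305 ≈ 0.00030257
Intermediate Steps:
H(K) = K + K**2 (H(K) = K**2 + K = K + K**2)
1/(953 + H(-49)) = 1/(953 - 49*(1 - 49)) = 1/(953 - 49*(-48)) = 1/(953 + 2352) = 1/3305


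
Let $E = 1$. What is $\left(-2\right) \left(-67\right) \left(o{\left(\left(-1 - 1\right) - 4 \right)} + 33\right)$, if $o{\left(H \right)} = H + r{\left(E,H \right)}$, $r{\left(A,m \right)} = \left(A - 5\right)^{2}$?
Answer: $5762$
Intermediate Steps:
$r{\left(A,m \right)} = \left(-5 + A\right)^{2}$
$o{\left(H \right)} = 16 + H$ ($o{\left(H \right)} = H + \left(-5 + 1\right)^{2} = H + \left(-4\right)^{2} = H + 16 = 16 + H$)
$\left(-2\right) \left(-67\right) \left(o{\left(\left(-1 - 1\right) - 4 \right)} + 33\right) = \left(-2\right) \left(-67\right) \left(\left(16 - 6\right) + 33\right) = 134 \left(\left(16 - 6\right) + 33\right) = 134 \left(10 + 33\right) = 134 \cdot 43 = 5762$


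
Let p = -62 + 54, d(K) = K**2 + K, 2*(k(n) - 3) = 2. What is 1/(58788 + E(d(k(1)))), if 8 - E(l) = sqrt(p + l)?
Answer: 14699/864242401 + sqrt(3)/1728484802 ≈ 1.7009e-5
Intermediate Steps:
k(n) = 4 (k(n) = 3 + (1/2)*2 = 3 + 1 = 4)
d(K) = K + K**2
p = -8
E(l) = 8 - sqrt(-8 + l)
1/(58788 + E(d(k(1)))) = 1/(58788 + (8 - sqrt(-8 + 4*(1 + 4)))) = 1/(58788 + (8 - sqrt(-8 + 4*5))) = 1/(58788 + (8 - sqrt(-8 + 20))) = 1/(58788 + (8 - sqrt(12))) = 1/(58788 + (8 - 2*sqrt(3))) = 1/(58796 - 2*sqrt(3))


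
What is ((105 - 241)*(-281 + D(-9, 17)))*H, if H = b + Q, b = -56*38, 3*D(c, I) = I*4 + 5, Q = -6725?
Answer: -309028720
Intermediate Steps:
D(c, I) = 5/3 + 4*I/3 (D(c, I) = (I*4 + 5)/3 = (4*I + 5)/3 = (5 + 4*I)/3 = 5/3 + 4*I/3)
b = -2128
H = -8853 (H = -2128 - 6725 = -8853)
((105 - 241)*(-281 + D(-9, 17)))*H = ((105 - 241)*(-281 + (5/3 + (4/3)*17)))*(-8853) = -136*(-281 + (5/3 + 68/3))*(-8853) = -136*(-281 + 73/3)*(-8853) = -136*(-770/3)*(-8853) = (104720/3)*(-8853) = -309028720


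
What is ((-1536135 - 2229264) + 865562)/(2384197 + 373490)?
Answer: -2899837/2757687 ≈ -1.0515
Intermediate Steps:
((-1536135 - 2229264) + 865562)/(2384197 + 373490) = (-3765399 + 865562)/2757687 = -2899837*1/2757687 = -2899837/2757687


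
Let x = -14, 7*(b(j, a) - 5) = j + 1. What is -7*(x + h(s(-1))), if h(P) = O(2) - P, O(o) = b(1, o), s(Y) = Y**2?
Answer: 68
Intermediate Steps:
b(j, a) = 36/7 + j/7 (b(j, a) = 5 + (j + 1)/7 = 5 + (1 + j)/7 = 5 + (1/7 + j/7) = 36/7 + j/7)
O(o) = 37/7 (O(o) = 36/7 + (1/7)*1 = 36/7 + 1/7 = 37/7)
h(P) = 37/7 - P
-7*(x + h(s(-1))) = -7*(-14 + (37/7 - 1*(-1)**2)) = -7*(-14 + (37/7 - 1*1)) = -7*(-14 + (37/7 - 1)) = -7*(-14 + 30/7) = -7*(-68/7) = 68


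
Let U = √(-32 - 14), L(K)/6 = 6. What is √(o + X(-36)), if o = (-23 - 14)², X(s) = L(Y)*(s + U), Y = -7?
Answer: √(73 + 36*I*√46) ≈ 12.803 + 9.5353*I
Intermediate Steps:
L(K) = 36 (L(K) = 6*6 = 36)
U = I*√46 (U = √(-46) = I*√46 ≈ 6.7823*I)
X(s) = 36*s + 36*I*√46 (X(s) = 36*(s + I*√46) = 36*s + 36*I*√46)
o = 1369 (o = (-37)² = 1369)
√(o + X(-36)) = √(1369 + (36*(-36) + 36*I*√46)) = √(1369 + (-1296 + 36*I*√46)) = √(73 + 36*I*√46)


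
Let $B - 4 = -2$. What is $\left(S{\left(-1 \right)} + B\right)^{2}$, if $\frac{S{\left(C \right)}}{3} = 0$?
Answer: $4$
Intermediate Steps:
$B = 2$ ($B = 4 - 2 = 2$)
$S{\left(C \right)} = 0$ ($S{\left(C \right)} = 3 \cdot 0 = 0$)
$\left(S{\left(-1 \right)} + B\right)^{2} = \left(0 + 2\right)^{2} = 2^{2} = 4$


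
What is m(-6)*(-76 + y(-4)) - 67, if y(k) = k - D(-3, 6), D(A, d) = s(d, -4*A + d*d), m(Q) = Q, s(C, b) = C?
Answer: 449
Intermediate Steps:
D(A, d) = d
y(k) = -6 + k (y(k) = k - 1*6 = k - 6 = -6 + k)
m(-6)*(-76 + y(-4)) - 67 = -6*(-76 + (-6 - 4)) - 67 = -6*(-76 - 10) - 67 = -6*(-86) - 67 = 516 - 67 = 449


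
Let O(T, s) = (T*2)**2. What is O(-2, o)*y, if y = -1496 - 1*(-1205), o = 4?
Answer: -4656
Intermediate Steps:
O(T, s) = 4*T**2 (O(T, s) = (2*T)**2 = 4*T**2)
y = -291 (y = -1496 + 1205 = -291)
O(-2, o)*y = (4*(-2)**2)*(-291) = (4*4)*(-291) = 16*(-291) = -4656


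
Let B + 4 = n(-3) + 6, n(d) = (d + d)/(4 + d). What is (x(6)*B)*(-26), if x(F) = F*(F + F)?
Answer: 7488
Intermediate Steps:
n(d) = 2*d/(4 + d) (n(d) = (2*d)/(4 + d) = 2*d/(4 + d))
B = -4 (B = -4 + (2*(-3)/(4 - 3) + 6) = -4 + (2*(-3)/1 + 6) = -4 + (2*(-3)*1 + 6) = -4 + (-6 + 6) = -4 + 0 = -4)
x(F) = 2*F² (x(F) = F*(2*F) = 2*F²)
(x(6)*B)*(-26) = ((2*6²)*(-4))*(-26) = ((2*36)*(-4))*(-26) = (72*(-4))*(-26) = -288*(-26) = 7488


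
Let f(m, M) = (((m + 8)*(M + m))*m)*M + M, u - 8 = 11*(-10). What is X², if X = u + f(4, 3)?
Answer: 826281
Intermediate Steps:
u = -102 (u = 8 + 11*(-10) = 8 - 110 = -102)
f(m, M) = M + M*m*(8 + m)*(M + m) (f(m, M) = (((8 + m)*(M + m))*m)*M + M = (m*(8 + m)*(M + m))*M + M = M*m*(8 + m)*(M + m) + M = M + M*m*(8 + m)*(M + m))
X = 909 (X = -102 + 3*(1 + 4³ + 8*4² + 3*4² + 8*3*4) = -102 + 3*(1 + 64 + 8*16 + 3*16 + 96) = -102 + 3*(1 + 64 + 128 + 48 + 96) = -102 + 3*337 = -102 + 1011 = 909)
X² = 909² = 826281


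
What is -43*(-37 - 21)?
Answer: 2494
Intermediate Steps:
-43*(-37 - 21) = -43*(-58) = 2494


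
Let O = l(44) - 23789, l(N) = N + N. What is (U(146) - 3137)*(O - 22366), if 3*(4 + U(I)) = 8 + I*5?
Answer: 133363965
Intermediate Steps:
l(N) = 2*N
U(I) = -4/3 + 5*I/3 (U(I) = -4 + (8 + I*5)/3 = -4 + (8 + 5*I)/3 = -4 + (8/3 + 5*I/3) = -4/3 + 5*I/3)
O = -23701 (O = 2*44 - 23789 = 88 - 23789 = -23701)
(U(146) - 3137)*(O - 22366) = ((-4/3 + (5/3)*146) - 3137)*(-23701 - 22366) = ((-4/3 + 730/3) - 3137)*(-46067) = (242 - 3137)*(-46067) = -2895*(-46067) = 133363965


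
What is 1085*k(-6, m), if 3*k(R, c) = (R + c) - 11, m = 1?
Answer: -17360/3 ≈ -5786.7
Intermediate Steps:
k(R, c) = -11/3 + R/3 + c/3 (k(R, c) = ((R + c) - 11)/3 = (-11 + R + c)/3 = -11/3 + R/3 + c/3)
1085*k(-6, m) = 1085*(-11/3 + (⅓)*(-6) + (⅓)*1) = 1085*(-11/3 - 2 + ⅓) = 1085*(-16/3) = -17360/3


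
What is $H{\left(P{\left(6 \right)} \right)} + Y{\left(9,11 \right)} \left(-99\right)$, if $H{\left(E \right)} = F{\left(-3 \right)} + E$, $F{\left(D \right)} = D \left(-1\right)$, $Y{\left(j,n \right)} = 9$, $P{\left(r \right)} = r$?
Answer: $-882$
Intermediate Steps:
$F{\left(D \right)} = - D$
$H{\left(E \right)} = 3 + E$ ($H{\left(E \right)} = \left(-1\right) \left(-3\right) + E = 3 + E$)
$H{\left(P{\left(6 \right)} \right)} + Y{\left(9,11 \right)} \left(-99\right) = \left(3 + 6\right) + 9 \left(-99\right) = 9 - 891 = -882$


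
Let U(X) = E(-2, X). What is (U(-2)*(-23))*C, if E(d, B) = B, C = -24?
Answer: -1104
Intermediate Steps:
U(X) = X
(U(-2)*(-23))*C = -2*(-23)*(-24) = 46*(-24) = -1104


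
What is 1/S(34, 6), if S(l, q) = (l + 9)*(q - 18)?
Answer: -1/516 ≈ -0.0019380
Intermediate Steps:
S(l, q) = (-18 + q)*(9 + l) (S(l, q) = (9 + l)*(-18 + q) = (-18 + q)*(9 + l))
1/S(34, 6) = 1/(-162 - 18*34 + 9*6 + 34*6) = 1/(-162 - 612 + 54 + 204) = 1/(-516) = -1/516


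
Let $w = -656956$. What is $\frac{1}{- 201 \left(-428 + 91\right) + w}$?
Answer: $- \frac{1}{589219} \approx -1.6972 \cdot 10^{-6}$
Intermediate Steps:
$\frac{1}{- 201 \left(-428 + 91\right) + w} = \frac{1}{- 201 \left(-428 + 91\right) - 656956} = \frac{1}{\left(-201\right) \left(-337\right) - 656956} = \frac{1}{67737 - 656956} = \frac{1}{-589219} = - \frac{1}{589219}$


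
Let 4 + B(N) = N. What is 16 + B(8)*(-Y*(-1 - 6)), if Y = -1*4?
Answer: -96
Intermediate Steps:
Y = -4
B(N) = -4 + N
16 + B(8)*(-Y*(-1 - 6)) = 16 + (-4 + 8)*(-(-4)*(-1 - 6)) = 16 + 4*(-(-4)*(-7)) = 16 + 4*(-1*28) = 16 + 4*(-28) = 16 - 112 = -96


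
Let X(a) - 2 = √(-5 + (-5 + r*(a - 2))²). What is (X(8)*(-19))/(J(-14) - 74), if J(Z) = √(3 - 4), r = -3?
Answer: 38*(1 + √131)*(74 + I)/5477 ≈ 6.3898 + 0.086348*I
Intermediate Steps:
J(Z) = I (J(Z) = √(-1) = I)
X(a) = 2 + √(-5 + (1 - 3*a)²) (X(a) = 2 + √(-5 + (-5 - 3*(a - 2))²) = 2 + √(-5 + (-5 - 3*(-2 + a))²) = 2 + √(-5 + (-5 + (6 - 3*a))²) = 2 + √(-5 + (1 - 3*a)²))
(X(8)*(-19))/(J(-14) - 74) = ((2 + √(-5 + (1 - 3*8)²))*(-19))/(I - 74) = ((2 + √(-5 + (1 - 24)²))*(-19))/(-74 + I) = ((2 + √(-5 + (-23)²))*(-19))*((-74 - I)/5477) = ((2 + √(-5 + 529))*(-19))*((-74 - I)/5477) = ((2 + √524)*(-19))*((-74 - I)/5477) = ((2 + 2*√131)*(-19))*((-74 - I)/5477) = (-38 - 38*√131)*((-74 - I)/5477) = (-74 - I)*(-38 - 38*√131)/5477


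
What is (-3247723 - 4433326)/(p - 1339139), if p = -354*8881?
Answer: 7681049/4483013 ≈ 1.7134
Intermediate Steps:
p = -3143874
(-3247723 - 4433326)/(p - 1339139) = (-3247723 - 4433326)/(-3143874 - 1339139) = -7681049/(-4483013) = -7681049*(-1/4483013) = 7681049/4483013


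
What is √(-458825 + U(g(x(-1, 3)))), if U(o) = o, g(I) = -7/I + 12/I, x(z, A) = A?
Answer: I*√4129410/3 ≈ 677.37*I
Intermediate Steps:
g(I) = 5/I
√(-458825 + U(g(x(-1, 3)))) = √(-458825 + 5/3) = √(-1376470/3) = I*√4129410/3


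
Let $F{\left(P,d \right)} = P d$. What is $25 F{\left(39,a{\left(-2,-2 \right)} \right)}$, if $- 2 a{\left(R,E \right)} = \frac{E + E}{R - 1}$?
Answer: $-650$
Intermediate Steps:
$a{\left(R,E \right)} = - \frac{E}{-1 + R}$ ($a{\left(R,E \right)} = - \frac{\left(E + E\right) \frac{1}{R - 1}}{2} = - \frac{2 E \frac{1}{-1 + R}}{2} = - \frac{E}{-1 + R}$)
$25 F{\left(39,a{\left(-2,-2 \right)} \right)} = 25 \cdot 39 \left(\left(-1\right) \left(-2\right) \frac{1}{-1 - 2}\right) = 25 \cdot 39 \left(\left(-1\right) \left(-2\right) \frac{1}{-3}\right) = 25 \cdot 39 \left(\left(-1\right) \left(-2\right) \left(- \frac{1}{3}\right)\right) = 25 \cdot 39 \left(- \frac{2}{3}\right) = 25 \left(-26\right) = -650$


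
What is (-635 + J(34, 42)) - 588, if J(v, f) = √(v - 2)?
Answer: -1223 + 4*√2 ≈ -1217.3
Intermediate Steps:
J(v, f) = √(-2 + v)
(-635 + J(34, 42)) - 588 = (-635 + √(-2 + 34)) - 588 = (-635 + √32) - 588 = (-635 + 4*√2) - 588 = -1223 + 4*√2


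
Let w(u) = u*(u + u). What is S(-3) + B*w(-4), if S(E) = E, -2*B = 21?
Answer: -339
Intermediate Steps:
B = -21/2 (B = -½*21 = -21/2 ≈ -10.500)
w(u) = 2*u² (w(u) = u*(2*u) = 2*u²)
S(-3) + B*w(-4) = -3 - 21*(-4)² = -3 - 21*16 = -3 - 21/2*32 = -3 - 336 = -339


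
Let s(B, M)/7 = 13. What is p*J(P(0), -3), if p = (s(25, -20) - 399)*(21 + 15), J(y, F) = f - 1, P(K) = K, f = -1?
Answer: 22176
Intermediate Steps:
s(B, M) = 91 (s(B, M) = 7*13 = 91)
J(y, F) = -2 (J(y, F) = -1 - 1 = -2)
p = -11088 (p = (91 - 399)*(21 + 15) = -308*36 = -11088)
p*J(P(0), -3) = -11088*(-2) = 22176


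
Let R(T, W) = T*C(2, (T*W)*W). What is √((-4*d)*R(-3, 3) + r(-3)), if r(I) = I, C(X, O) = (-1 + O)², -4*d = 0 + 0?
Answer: I*√3 ≈ 1.732*I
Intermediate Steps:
d = 0 (d = -(0 + 0)/4 = -¼*0 = 0)
R(T, W) = T*(-1 + T*W²)² (R(T, W) = T*(-1 + (T*W)*W)² = T*(-1 + T*W²)²)
√((-4*d)*R(-3, 3) + r(-3)) = √((-4*0)*(-3*(-1 - 3*3²)²) - 3) = √(0*(-3*(-1 - 3*9)²) - 3) = √(0*(-3*(-1 - 27)²) - 3) = √(0*(-3*(-28)²) - 3) = √(0*(-3*784) - 3) = √(0*(-2352) - 3) = √(0 - 3) = √(-3) = I*√3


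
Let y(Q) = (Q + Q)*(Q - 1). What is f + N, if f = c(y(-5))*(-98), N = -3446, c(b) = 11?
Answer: -4524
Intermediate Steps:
y(Q) = 2*Q*(-1 + Q) (y(Q) = (2*Q)*(-1 + Q) = 2*Q*(-1 + Q))
f = -1078 (f = 11*(-98) = -1078)
f + N = -1078 - 3446 = -4524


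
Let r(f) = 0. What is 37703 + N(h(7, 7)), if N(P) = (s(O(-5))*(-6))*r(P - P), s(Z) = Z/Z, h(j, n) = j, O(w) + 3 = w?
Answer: 37703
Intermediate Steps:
O(w) = -3 + w
s(Z) = 1
N(P) = 0 (N(P) = (1*(-6))*0 = -6*0 = 0)
37703 + N(h(7, 7)) = 37703 + 0 = 37703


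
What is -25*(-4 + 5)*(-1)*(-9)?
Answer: -225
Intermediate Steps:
-25*(-4 + 5)*(-1)*(-9) = -25*(-1)*(-9) = 25*(-9) = -225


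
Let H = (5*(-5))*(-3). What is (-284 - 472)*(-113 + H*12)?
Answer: -594972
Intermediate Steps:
H = 75 (H = -25*(-3) = 75)
(-284 - 472)*(-113 + H*12) = (-284 - 472)*(-113 + 75*12) = -756*(-113 + 900) = -756*787 = -594972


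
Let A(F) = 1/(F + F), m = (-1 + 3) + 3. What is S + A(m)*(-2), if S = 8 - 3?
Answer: 24/5 ≈ 4.8000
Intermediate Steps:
m = 5 (m = 2 + 3 = 5)
A(F) = 1/(2*F)
S = 5
S + A(m)*(-2) = 5 + ((½)/5)*(-2) = 5 + ((½)*(⅕))*(-2) = 5 + (⅒)*(-2) = 5 - ⅕ = 24/5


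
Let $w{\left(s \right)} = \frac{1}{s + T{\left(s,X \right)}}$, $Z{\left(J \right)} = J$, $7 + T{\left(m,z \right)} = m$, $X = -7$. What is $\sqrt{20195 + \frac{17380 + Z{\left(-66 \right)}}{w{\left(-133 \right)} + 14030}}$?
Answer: $\frac{\sqrt{2448642789828893}}{348199} \approx 142.11$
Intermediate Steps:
$T{\left(m,z \right)} = -7 + m$
$w{\left(s \right)} = \frac{1}{-7 + 2 s}$ ($w{\left(s \right)} = \frac{1}{s + \left(-7 + s\right)} = \frac{1}{-7 + 2 s}$)
$\sqrt{20195 + \frac{17380 + Z{\left(-66 \right)}}{w{\left(-133 \right)} + 14030}} = \sqrt{20195 + \frac{17380 - 66}{\frac{1}{-7 + 2 \left(-133\right)} + 14030}} = \sqrt{20195 + \frac{17314}{\frac{1}{-7 - 266} + 14030}} = \sqrt{20195 + \frac{17314}{\frac{1}{-273} + 14030}} = \sqrt{20195 + \frac{17314}{- \frac{1}{273} + 14030}} = \sqrt{20195 + \frac{17314}{\frac{3830189}{273}}} = \sqrt{20195 + 17314 \cdot \frac{273}{3830189}} = \sqrt{20195 + \frac{429702}{348199}} = \sqrt{\frac{7032308507}{348199}} = \frac{\sqrt{2448642789828893}}{348199}$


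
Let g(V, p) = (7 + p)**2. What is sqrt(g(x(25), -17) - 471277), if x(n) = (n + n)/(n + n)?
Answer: 9*I*sqrt(5817) ≈ 686.42*I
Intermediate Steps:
x(n) = 1 (x(n) = (2*n)/((2*n)) = (2*n)*(1/(2*n)) = 1)
sqrt(g(x(25), -17) - 471277) = sqrt((7 - 17)**2 - 471277) = sqrt((-10)**2 - 471277) = sqrt(100 - 471277) = sqrt(-471177) = 9*I*sqrt(5817)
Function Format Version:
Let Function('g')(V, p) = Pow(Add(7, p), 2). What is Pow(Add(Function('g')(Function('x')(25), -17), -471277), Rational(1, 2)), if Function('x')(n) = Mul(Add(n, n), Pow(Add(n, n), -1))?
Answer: Mul(9, I, Pow(5817, Rational(1, 2))) ≈ Mul(686.42, I)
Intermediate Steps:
Function('x')(n) = 1 (Function('x')(n) = Mul(Mul(2, n), Pow(Mul(2, n), -1)) = Mul(Mul(2, n), Mul(Rational(1, 2), Pow(n, -1))) = 1)
Pow(Add(Function('g')(Function('x')(25), -17), -471277), Rational(1, 2)) = Pow(Add(Pow(Add(7, -17), 2), -471277), Rational(1, 2)) = Pow(Add(Pow(-10, 2), -471277), Rational(1, 2)) = Pow(Add(100, -471277), Rational(1, 2)) = Pow(-471177, Rational(1, 2)) = Mul(9, I, Pow(5817, Rational(1, 2)))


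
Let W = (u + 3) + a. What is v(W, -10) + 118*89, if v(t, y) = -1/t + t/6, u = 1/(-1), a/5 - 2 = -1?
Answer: 441127/42 ≈ 10503.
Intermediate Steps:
a = 5 (a = 10 + 5*(-1) = 10 - 5 = 5)
u = -1
W = 7 (W = (-1 + 3) + 5 = 2 + 5 = 7)
v(t, y) = -1/t + t/6 (v(t, y) = -1/t + t*(⅙) = -1/t + t/6)
v(W, -10) + 118*89 = (-1/7 + (⅙)*7) + 118*89 = (-1*⅐ + 7/6) + 10502 = (-⅐ + 7/6) + 10502 = 43/42 + 10502 = 441127/42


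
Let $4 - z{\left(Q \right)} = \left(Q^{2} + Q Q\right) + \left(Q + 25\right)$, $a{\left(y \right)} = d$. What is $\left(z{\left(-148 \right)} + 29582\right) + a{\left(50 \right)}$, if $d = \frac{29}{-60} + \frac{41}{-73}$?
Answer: $- \frac{61758197}{4380} \approx -14100.0$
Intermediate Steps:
$d = - \frac{4577}{4380}$ ($d = 29 \left(- \frac{1}{60}\right) + 41 \left(- \frac{1}{73}\right) = - \frac{29}{60} - \frac{41}{73} = - \frac{4577}{4380} \approx -1.045$)
$a{\left(y \right)} = - \frac{4577}{4380}$
$z{\left(Q \right)} = -21 - Q - 2 Q^{2}$ ($z{\left(Q \right)} = 4 - \left(\left(Q^{2} + Q Q\right) + \left(Q + 25\right)\right) = 4 - \left(\left(Q^{2} + Q^{2}\right) + \left(25 + Q\right)\right) = 4 - \left(2 Q^{2} + \left(25 + Q\right)\right) = 4 - \left(25 + Q + 2 Q^{2}\right) = -21 - Q - 2 Q^{2}$)
$\left(z{\left(-148 \right)} + 29582\right) + a{\left(50 \right)} = \left(\left(-21 - -148 - 2 \left(-148\right)^{2}\right) + 29582\right) - \frac{4577}{4380} = \left(\left(-21 + 148 - 43808\right) + 29582\right) - \frac{4577}{4380} = \left(-43681 + 29582\right) - \frac{4577}{4380} = -14099 - \frac{4577}{4380} = - \frac{61758197}{4380}$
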